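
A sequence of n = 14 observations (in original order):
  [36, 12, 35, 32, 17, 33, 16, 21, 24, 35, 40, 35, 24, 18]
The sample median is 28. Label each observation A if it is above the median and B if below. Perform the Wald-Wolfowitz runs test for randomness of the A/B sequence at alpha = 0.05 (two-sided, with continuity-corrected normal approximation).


Step 1: Compute median = 28; label A = above, B = below.
Labels in order: ABAABABBBAAABB  (n_A = 7, n_B = 7)
Step 2: Count runs R = 8.
Step 3: Under H0 (random ordering), E[R] = 2*n_A*n_B/(n_A+n_B) + 1 = 2*7*7/14 + 1 = 8.0000.
        Var[R] = 2*n_A*n_B*(2*n_A*n_B - n_A - n_B) / ((n_A+n_B)^2 * (n_A+n_B-1)) = 8232/2548 = 3.2308.
        SD[R] = 1.7974.
Step 4: R = E[R], so z = 0 with no continuity correction.
Step 5: Two-sided p-value via normal approximation = 2*(1 - Phi(|z|)) = 1.000000.
Step 6: alpha = 0.05. fail to reject H0.

R = 8, z = 0.0000, p = 1.000000, fail to reject H0.


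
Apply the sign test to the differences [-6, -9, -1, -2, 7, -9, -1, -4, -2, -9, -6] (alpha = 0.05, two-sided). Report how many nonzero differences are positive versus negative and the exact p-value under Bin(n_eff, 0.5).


Step 1: Discard zero differences. Original n = 11; n_eff = number of nonzero differences = 11.
Nonzero differences (with sign): -6, -9, -1, -2, +7, -9, -1, -4, -2, -9, -6
Step 2: Count signs: positive = 1, negative = 10.
Step 3: Under H0: P(positive) = 0.5, so the number of positives S ~ Bin(11, 0.5).
Step 4: Two-sided exact p-value = sum of Bin(11,0.5) probabilities at or below the observed probability = 0.011719.
Step 5: alpha = 0.05. reject H0.

n_eff = 11, pos = 1, neg = 10, p = 0.011719, reject H0.


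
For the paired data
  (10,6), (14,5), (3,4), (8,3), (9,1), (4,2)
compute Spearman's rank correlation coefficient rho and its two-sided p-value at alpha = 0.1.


Step 1: Rank x and y separately (midranks; no ties here).
rank(x): 10->5, 14->6, 3->1, 8->3, 9->4, 4->2
rank(y): 6->6, 5->5, 4->4, 3->3, 1->1, 2->2
Step 2: d_i = R_x(i) - R_y(i); compute d_i^2.
  (5-6)^2=1, (6-5)^2=1, (1-4)^2=9, (3-3)^2=0, (4-1)^2=9, (2-2)^2=0
sum(d^2) = 20.
Step 3: rho = 1 - 6*20 / (6*(6^2 - 1)) = 1 - 120/210 = 0.428571.
Step 4: Under H0, t = rho * sqrt((n-2)/(1-rho^2)) = 0.9487 ~ t(4).
Step 5: Two-sided p-value from the t-distribution with 4 df = 0.396501.
Step 6: alpha = 0.1. fail to reject H0.

rho = 0.4286, p = 0.396501, fail to reject H0 at alpha = 0.1.


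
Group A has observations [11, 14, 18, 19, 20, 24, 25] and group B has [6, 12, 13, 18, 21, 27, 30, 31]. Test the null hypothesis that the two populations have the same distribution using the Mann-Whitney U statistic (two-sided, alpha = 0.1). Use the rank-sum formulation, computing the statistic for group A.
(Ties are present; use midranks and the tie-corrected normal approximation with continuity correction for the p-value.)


Step 1: Combine and sort all 15 observations; assign midranks.
sorted (value, group): (6,Y), (11,X), (12,Y), (13,Y), (14,X), (18,X), (18,Y), (19,X), (20,X), (21,Y), (24,X), (25,X), (27,Y), (30,Y), (31,Y)
ranks: 6->1, 11->2, 12->3, 13->4, 14->5, 18->6.5, 18->6.5, 19->8, 20->9, 21->10, 24->11, 25->12, 27->13, 30->14, 31->15
Step 2: Rank sum for X: R1 = 2 + 5 + 6.5 + 8 + 9 + 11 + 12 = 53.5.
Step 3: U_X = R1 - n1(n1+1)/2 = 53.5 - 7*8/2 = 53.5 - 28 = 25.5.
       U_Y = n1*n2 - U_X = 56 - 25.5 = 30.5.
Step 4: Ties are present, so use the tie-corrected normal approximation (with continuity correction) for the p-value.
Step 5: p-value = 0.816801; compare to alpha = 0.1. fail to reject H0.

U_X = 25.5, p = 0.816801, fail to reject H0 at alpha = 0.1.


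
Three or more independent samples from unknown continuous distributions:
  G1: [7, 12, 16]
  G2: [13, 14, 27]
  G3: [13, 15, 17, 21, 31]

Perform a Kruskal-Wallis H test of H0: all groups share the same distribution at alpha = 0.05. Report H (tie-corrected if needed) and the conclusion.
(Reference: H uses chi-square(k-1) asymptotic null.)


Step 1: Combine all N = 11 observations and assign midranks.
sorted (value, group, rank): (7,G1,1), (12,G1,2), (13,G2,3.5), (13,G3,3.5), (14,G2,5), (15,G3,6), (16,G1,7), (17,G3,8), (21,G3,9), (27,G2,10), (31,G3,11)
Step 2: Sum ranks within each group.
R_1 = 10 (n_1 = 3)
R_2 = 18.5 (n_2 = 3)
R_3 = 37.5 (n_3 = 5)
Step 3: H = 12/(N(N+1)) * sum(R_i^2/n_i) - 3(N+1)
     = 12/(11*12) * (10^2/3 + 18.5^2/3 + 37.5^2/5) - 3*12
     = 0.090909 * 428.667 - 36
     = 2.969697.
Step 4: Ties present; correction factor C = 1 - 6/(11^3 - 11) = 0.995455. Corrected H = 2.969697 / 0.995455 = 2.983257.
Step 5: Under H0, H ~ chi^2(2); p-value = 0.225006.
Step 6: alpha = 0.05. fail to reject H0.

H = 2.9833, df = 2, p = 0.225006, fail to reject H0.


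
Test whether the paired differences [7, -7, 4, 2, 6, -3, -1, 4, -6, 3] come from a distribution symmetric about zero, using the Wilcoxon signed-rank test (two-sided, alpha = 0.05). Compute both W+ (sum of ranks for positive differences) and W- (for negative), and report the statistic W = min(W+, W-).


Step 1: Drop any zero differences (none here) and take |d_i|.
|d| = [7, 7, 4, 2, 6, 3, 1, 4, 6, 3]
Step 2: Midrank |d_i| (ties get averaged ranks).
ranks: |7|->9.5, |7|->9.5, |4|->5.5, |2|->2, |6|->7.5, |3|->3.5, |1|->1, |4|->5.5, |6|->7.5, |3|->3.5
Step 3: Attach original signs; sum ranks with positive sign and with negative sign.
W+ = 9.5 + 5.5 + 2 + 7.5 + 5.5 + 3.5 = 33.5
W- = 9.5 + 3.5 + 1 + 7.5 = 21.5
(Check: W+ + W- = 55 should equal n(n+1)/2 = 55.)
Step 4: Test statistic W = min(W+, W-) = 21.5.
Step 5: Ties in |d|, so use the tie-corrected normal approximation.
        E[W] = n(n+1)/4 = 10*11/4 = 27.5.
        Tie groups: |d|=3 (t=2), |d|=4 (t=2), |d|=6 (t=2), |d|=7 (t=2); sum(t^3 - t) = 24.
        Var[W] = n(n+1)(2n+1)/24 - sum(t^3-t)/48 = 2310/24 - 24/48 = 95.75.
        z = (W - E[W]) / sqrt(Var[W]) = (21.5 - 27.5) / 9.7852 = -0.6132.
        Two-sided p = 2*Phi(z) = 0.539763.
Step 6: alpha = 0.05. fail to reject H0.

W+ = 33.5, W- = 21.5, W = min = 21.5, p = 0.539763, fail to reject H0.


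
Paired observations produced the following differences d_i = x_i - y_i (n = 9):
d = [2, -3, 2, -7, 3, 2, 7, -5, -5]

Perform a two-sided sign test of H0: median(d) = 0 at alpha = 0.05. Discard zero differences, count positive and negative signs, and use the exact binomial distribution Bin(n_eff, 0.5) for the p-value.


Step 1: Discard zero differences. Original n = 9; n_eff = number of nonzero differences = 9.
Nonzero differences (with sign): +2, -3, +2, -7, +3, +2, +7, -5, -5
Step 2: Count signs: positive = 5, negative = 4.
Step 3: Under H0: P(positive) = 0.5, so the number of positives S ~ Bin(9, 0.5).
Step 4: Two-sided exact p-value = sum of Bin(9,0.5) probabilities at or below the observed probability = 1.000000.
Step 5: alpha = 0.05. fail to reject H0.

n_eff = 9, pos = 5, neg = 4, p = 1.000000, fail to reject H0.


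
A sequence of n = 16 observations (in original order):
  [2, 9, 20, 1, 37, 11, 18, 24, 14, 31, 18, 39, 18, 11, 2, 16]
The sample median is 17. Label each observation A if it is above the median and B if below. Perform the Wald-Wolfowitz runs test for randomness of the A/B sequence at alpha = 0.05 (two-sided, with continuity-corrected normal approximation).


Step 1: Compute median = 17; label A = above, B = below.
Labels in order: BBABABAABAAAABBB  (n_A = 8, n_B = 8)
Step 2: Count runs R = 9.
Step 3: Under H0 (random ordering), E[R] = 2*n_A*n_B/(n_A+n_B) + 1 = 2*8*8/16 + 1 = 9.0000.
        Var[R] = 2*n_A*n_B*(2*n_A*n_B - n_A - n_B) / ((n_A+n_B)^2 * (n_A+n_B-1)) = 14336/3840 = 3.7333.
        SD[R] = 1.9322.
Step 4: R = E[R], so z = 0 with no continuity correction.
Step 5: Two-sided p-value via normal approximation = 2*(1 - Phi(|z|)) = 1.000000.
Step 6: alpha = 0.05. fail to reject H0.

R = 9, z = 0.0000, p = 1.000000, fail to reject H0.


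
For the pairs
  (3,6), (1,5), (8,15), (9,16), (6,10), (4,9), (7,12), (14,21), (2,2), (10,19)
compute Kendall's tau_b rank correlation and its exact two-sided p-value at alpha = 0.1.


Step 1: Enumerate the 45 unordered pairs (i,j) with i<j and classify each by sign(x_j-x_i) * sign(y_j-y_i).
  (1,2):dx=-2,dy=-1->C; (1,3):dx=+5,dy=+9->C; (1,4):dx=+6,dy=+10->C; (1,5):dx=+3,dy=+4->C
  (1,6):dx=+1,dy=+3->C; (1,7):dx=+4,dy=+6->C; (1,8):dx=+11,dy=+15->C; (1,9):dx=-1,dy=-4->C
  (1,10):dx=+7,dy=+13->C; (2,3):dx=+7,dy=+10->C; (2,4):dx=+8,dy=+11->C; (2,5):dx=+5,dy=+5->C
  (2,6):dx=+3,dy=+4->C; (2,7):dx=+6,dy=+7->C; (2,8):dx=+13,dy=+16->C; (2,9):dx=+1,dy=-3->D
  (2,10):dx=+9,dy=+14->C; (3,4):dx=+1,dy=+1->C; (3,5):dx=-2,dy=-5->C; (3,6):dx=-4,dy=-6->C
  (3,7):dx=-1,dy=-3->C; (3,8):dx=+6,dy=+6->C; (3,9):dx=-6,dy=-13->C; (3,10):dx=+2,dy=+4->C
  (4,5):dx=-3,dy=-6->C; (4,6):dx=-5,dy=-7->C; (4,7):dx=-2,dy=-4->C; (4,8):dx=+5,dy=+5->C
  (4,9):dx=-7,dy=-14->C; (4,10):dx=+1,dy=+3->C; (5,6):dx=-2,dy=-1->C; (5,7):dx=+1,dy=+2->C
  (5,8):dx=+8,dy=+11->C; (5,9):dx=-4,dy=-8->C; (5,10):dx=+4,dy=+9->C; (6,7):dx=+3,dy=+3->C
  (6,8):dx=+10,dy=+12->C; (6,9):dx=-2,dy=-7->C; (6,10):dx=+6,dy=+10->C; (7,8):dx=+7,dy=+9->C
  (7,9):dx=-5,dy=-10->C; (7,10):dx=+3,dy=+7->C; (8,9):dx=-12,dy=-19->C; (8,10):dx=-4,dy=-2->C
  (9,10):dx=+8,dy=+17->C
Step 2: C = 44, D = 1, total pairs = 45.
Step 3: tau = (C - D)/(n(n-1)/2) = (44 - 1)/45 = 0.955556.
Step 4: Exact two-sided p-value (enumerate n! = 3628800 permutations of y under H0): p = 0.000006.
Step 5: alpha = 0.1. reject H0.

tau_b = 0.9556 (C=44, D=1), p = 0.000006, reject H0.


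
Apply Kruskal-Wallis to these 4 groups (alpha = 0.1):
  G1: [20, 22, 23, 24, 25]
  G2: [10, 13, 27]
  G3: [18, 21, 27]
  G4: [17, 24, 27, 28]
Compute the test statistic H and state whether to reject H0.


Step 1: Combine all N = 15 observations and assign midranks.
sorted (value, group, rank): (10,G2,1), (13,G2,2), (17,G4,3), (18,G3,4), (20,G1,5), (21,G3,6), (22,G1,7), (23,G1,8), (24,G1,9.5), (24,G4,9.5), (25,G1,11), (27,G2,13), (27,G3,13), (27,G4,13), (28,G4,15)
Step 2: Sum ranks within each group.
R_1 = 40.5 (n_1 = 5)
R_2 = 16 (n_2 = 3)
R_3 = 23 (n_3 = 3)
R_4 = 40.5 (n_4 = 4)
Step 3: H = 12/(N(N+1)) * sum(R_i^2/n_i) - 3(N+1)
     = 12/(15*16) * (40.5^2/5 + 16^2/3 + 23^2/3 + 40.5^2/4) - 3*16
     = 0.050000 * 999.779 - 48
     = 1.988958.
Step 4: Ties present; correction factor C = 1 - 30/(15^3 - 15) = 0.991071. Corrected H = 1.988958 / 0.991071 = 2.006877.
Step 5: Under H0, H ~ chi^2(3); p-value = 0.570981.
Step 6: alpha = 0.1. fail to reject H0.

H = 2.0069, df = 3, p = 0.570981, fail to reject H0.


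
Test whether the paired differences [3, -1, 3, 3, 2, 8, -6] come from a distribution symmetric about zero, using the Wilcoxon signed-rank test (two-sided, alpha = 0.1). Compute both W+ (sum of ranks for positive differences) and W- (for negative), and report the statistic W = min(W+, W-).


Step 1: Drop any zero differences (none here) and take |d_i|.
|d| = [3, 1, 3, 3, 2, 8, 6]
Step 2: Midrank |d_i| (ties get averaged ranks).
ranks: |3|->4, |1|->1, |3|->4, |3|->4, |2|->2, |8|->7, |6|->6
Step 3: Attach original signs; sum ranks with positive sign and with negative sign.
W+ = 4 + 4 + 4 + 2 + 7 = 21
W- = 1 + 6 = 7
(Check: W+ + W- = 28 should equal n(n+1)/2 = 28.)
Step 4: Test statistic W = min(W+, W-) = 7.
Step 5: Ties in |d|, so use the tie-corrected normal approximation.
        E[W] = n(n+1)/4 = 7*8/4 = 14.
        Tie groups: |d|=3 (t=3); sum(t^3 - t) = 24.
        Var[W] = n(n+1)(2n+1)/24 - sum(t^3-t)/48 = 840/24 - 24/48 = 34.5.
        z = (W - E[W]) / sqrt(Var[W]) = (7 - 14) / 5.8737 = -1.1918.
        Two-sided p = 2*Phi(z) = 0.233356.
Step 6: alpha = 0.1. fail to reject H0.

W+ = 21, W- = 7, W = min = 7, p = 0.233356, fail to reject H0.


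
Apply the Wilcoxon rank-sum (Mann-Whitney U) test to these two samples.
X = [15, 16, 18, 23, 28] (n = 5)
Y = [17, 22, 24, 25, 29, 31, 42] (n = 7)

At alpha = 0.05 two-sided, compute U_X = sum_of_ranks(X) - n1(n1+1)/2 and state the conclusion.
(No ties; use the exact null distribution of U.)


Step 1: Combine and sort all 12 observations; assign midranks.
sorted (value, group): (15,X), (16,X), (17,Y), (18,X), (22,Y), (23,X), (24,Y), (25,Y), (28,X), (29,Y), (31,Y), (42,Y)
ranks: 15->1, 16->2, 17->3, 18->4, 22->5, 23->6, 24->7, 25->8, 28->9, 29->10, 31->11, 42->12
Step 2: Rank sum for X: R1 = 1 + 2 + 4 + 6 + 9 = 22.
Step 3: U_X = R1 - n1(n1+1)/2 = 22 - 5*6/2 = 22 - 15 = 7.
       U_Y = n1*n2 - U_X = 35 - 7 = 28.
Step 4: No ties, so the exact null distribution of U (based on enumerating the C(12,5) = 792 equally likely rank assignments) gives the two-sided p-value.
Step 5: p-value = 0.106061; compare to alpha = 0.05. fail to reject H0.

U_X = 7, p = 0.106061, fail to reject H0 at alpha = 0.05.


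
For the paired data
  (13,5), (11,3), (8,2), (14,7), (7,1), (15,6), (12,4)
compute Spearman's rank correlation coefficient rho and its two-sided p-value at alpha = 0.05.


Step 1: Rank x and y separately (midranks; no ties here).
rank(x): 13->5, 11->3, 8->2, 14->6, 7->1, 15->7, 12->4
rank(y): 5->5, 3->3, 2->2, 7->7, 1->1, 6->6, 4->4
Step 2: d_i = R_x(i) - R_y(i); compute d_i^2.
  (5-5)^2=0, (3-3)^2=0, (2-2)^2=0, (6-7)^2=1, (1-1)^2=0, (7-6)^2=1, (4-4)^2=0
sum(d^2) = 2.
Step 3: rho = 1 - 6*2 / (7*(7^2 - 1)) = 1 - 12/336 = 0.964286.
Step 4: Under H0, t = rho * sqrt((n-2)/(1-rho^2)) = 8.1408 ~ t(5).
Step 5: Two-sided p-value from the t-distribution with 5 df = 0.000454.
Step 6: alpha = 0.05. reject H0.

rho = 0.9643, p = 0.000454, reject H0 at alpha = 0.05.


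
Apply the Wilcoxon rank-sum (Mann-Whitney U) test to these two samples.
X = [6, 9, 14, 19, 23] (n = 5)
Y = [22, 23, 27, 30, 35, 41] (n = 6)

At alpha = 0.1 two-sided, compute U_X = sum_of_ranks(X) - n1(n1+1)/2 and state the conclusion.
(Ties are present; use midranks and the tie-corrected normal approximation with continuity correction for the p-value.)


Step 1: Combine and sort all 11 observations; assign midranks.
sorted (value, group): (6,X), (9,X), (14,X), (19,X), (22,Y), (23,X), (23,Y), (27,Y), (30,Y), (35,Y), (41,Y)
ranks: 6->1, 9->2, 14->3, 19->4, 22->5, 23->6.5, 23->6.5, 27->8, 30->9, 35->10, 41->11
Step 2: Rank sum for X: R1 = 1 + 2 + 3 + 4 + 6.5 = 16.5.
Step 3: U_X = R1 - n1(n1+1)/2 = 16.5 - 5*6/2 = 16.5 - 15 = 1.5.
       U_Y = n1*n2 - U_X = 30 - 1.5 = 28.5.
Step 4: Ties are present, so use the tie-corrected normal approximation (with continuity correction) for the p-value.
Step 5: p-value = 0.017365; compare to alpha = 0.1. reject H0.

U_X = 1.5, p = 0.017365, reject H0 at alpha = 0.1.


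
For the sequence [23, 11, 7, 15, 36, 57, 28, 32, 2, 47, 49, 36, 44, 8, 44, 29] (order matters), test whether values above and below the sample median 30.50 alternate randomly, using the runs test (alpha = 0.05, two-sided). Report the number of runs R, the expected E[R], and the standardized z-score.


Step 1: Compute median = 30.50; label A = above, B = below.
Labels in order: BBBBAABABAAAABAB  (n_A = 8, n_B = 8)
Step 2: Count runs R = 9.
Step 3: Under H0 (random ordering), E[R] = 2*n_A*n_B/(n_A+n_B) + 1 = 2*8*8/16 + 1 = 9.0000.
        Var[R] = 2*n_A*n_B*(2*n_A*n_B - n_A - n_B) / ((n_A+n_B)^2 * (n_A+n_B-1)) = 14336/3840 = 3.7333.
        SD[R] = 1.9322.
Step 4: R = E[R], so z = 0 with no continuity correction.
Step 5: Two-sided p-value via normal approximation = 2*(1 - Phi(|z|)) = 1.000000.
Step 6: alpha = 0.05. fail to reject H0.

R = 9, z = 0.0000, p = 1.000000, fail to reject H0.


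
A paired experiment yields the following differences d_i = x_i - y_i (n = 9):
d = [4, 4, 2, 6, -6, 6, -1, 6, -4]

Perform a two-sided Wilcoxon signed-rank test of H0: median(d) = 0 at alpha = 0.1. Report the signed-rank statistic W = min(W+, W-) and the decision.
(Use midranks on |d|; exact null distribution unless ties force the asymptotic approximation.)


Step 1: Drop any zero differences (none here) and take |d_i|.
|d| = [4, 4, 2, 6, 6, 6, 1, 6, 4]
Step 2: Midrank |d_i| (ties get averaged ranks).
ranks: |4|->4, |4|->4, |2|->2, |6|->7.5, |6|->7.5, |6|->7.5, |1|->1, |6|->7.5, |4|->4
Step 3: Attach original signs; sum ranks with positive sign and with negative sign.
W+ = 4 + 4 + 2 + 7.5 + 7.5 + 7.5 = 32.5
W- = 7.5 + 1 + 4 = 12.5
(Check: W+ + W- = 45 should equal n(n+1)/2 = 45.)
Step 4: Test statistic W = min(W+, W-) = 12.5.
Step 5: Ties in |d|, so use the tie-corrected normal approximation.
        E[W] = n(n+1)/4 = 9*10/4 = 22.5.
        Tie groups: |d|=4 (t=3), |d|=6 (t=4); sum(t^3 - t) = 84.
        Var[W] = n(n+1)(2n+1)/24 - sum(t^3-t)/48 = 1710/24 - 84/48 = 69.5.
        z = (W - E[W]) / sqrt(Var[W]) = (12.5 - 22.5) / 8.3367 = -1.1995.
        Two-sided p = 2*Phi(z) = 0.230326.
Step 6: alpha = 0.1. fail to reject H0.

W+ = 32.5, W- = 12.5, W = min = 12.5, p = 0.230326, fail to reject H0.


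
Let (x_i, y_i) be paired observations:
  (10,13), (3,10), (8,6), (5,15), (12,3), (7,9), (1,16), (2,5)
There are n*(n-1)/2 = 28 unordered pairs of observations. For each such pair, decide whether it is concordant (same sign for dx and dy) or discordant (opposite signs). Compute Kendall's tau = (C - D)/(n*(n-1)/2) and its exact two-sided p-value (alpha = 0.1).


Step 1: Enumerate the 28 unordered pairs (i,j) with i<j and classify each by sign(x_j-x_i) * sign(y_j-y_i).
  (1,2):dx=-7,dy=-3->C; (1,3):dx=-2,dy=-7->C; (1,4):dx=-5,dy=+2->D; (1,5):dx=+2,dy=-10->D
  (1,6):dx=-3,dy=-4->C; (1,7):dx=-9,dy=+3->D; (1,8):dx=-8,dy=-8->C; (2,3):dx=+5,dy=-4->D
  (2,4):dx=+2,dy=+5->C; (2,5):dx=+9,dy=-7->D; (2,6):dx=+4,dy=-1->D; (2,7):dx=-2,dy=+6->D
  (2,8):dx=-1,dy=-5->C; (3,4):dx=-3,dy=+9->D; (3,5):dx=+4,dy=-3->D; (3,6):dx=-1,dy=+3->D
  (3,7):dx=-7,dy=+10->D; (3,8):dx=-6,dy=-1->C; (4,5):dx=+7,dy=-12->D; (4,6):dx=+2,dy=-6->D
  (4,7):dx=-4,dy=+1->D; (4,8):dx=-3,dy=-10->C; (5,6):dx=-5,dy=+6->D; (5,7):dx=-11,dy=+13->D
  (5,8):dx=-10,dy=+2->D; (6,7):dx=-6,dy=+7->D; (6,8):dx=-5,dy=-4->C; (7,8):dx=+1,dy=-11->D
Step 2: C = 9, D = 19, total pairs = 28.
Step 3: tau = (C - D)/(n(n-1)/2) = (9 - 19)/28 = -0.357143.
Step 4: Exact two-sided p-value (enumerate n! = 40320 permutations of y under H0): p = 0.275099.
Step 5: alpha = 0.1. fail to reject H0.

tau_b = -0.3571 (C=9, D=19), p = 0.275099, fail to reject H0.


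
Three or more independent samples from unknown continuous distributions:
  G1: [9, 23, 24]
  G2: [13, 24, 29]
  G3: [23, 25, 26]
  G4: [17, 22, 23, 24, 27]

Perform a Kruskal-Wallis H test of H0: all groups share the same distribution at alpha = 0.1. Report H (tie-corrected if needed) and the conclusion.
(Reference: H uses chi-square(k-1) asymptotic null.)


Step 1: Combine all N = 14 observations and assign midranks.
sorted (value, group, rank): (9,G1,1), (13,G2,2), (17,G4,3), (22,G4,4), (23,G1,6), (23,G3,6), (23,G4,6), (24,G1,9), (24,G2,9), (24,G4,9), (25,G3,11), (26,G3,12), (27,G4,13), (29,G2,14)
Step 2: Sum ranks within each group.
R_1 = 16 (n_1 = 3)
R_2 = 25 (n_2 = 3)
R_3 = 29 (n_3 = 3)
R_4 = 35 (n_4 = 5)
Step 3: H = 12/(N(N+1)) * sum(R_i^2/n_i) - 3(N+1)
     = 12/(14*15) * (16^2/3 + 25^2/3 + 29^2/3 + 35^2/5) - 3*15
     = 0.057143 * 819 - 45
     = 1.800000.
Step 4: Ties present; correction factor C = 1 - 48/(14^3 - 14) = 0.982418. Corrected H = 1.800000 / 0.982418 = 1.832215.
Step 5: Under H0, H ~ chi^2(3); p-value = 0.607950.
Step 6: alpha = 0.1. fail to reject H0.

H = 1.8322, df = 3, p = 0.607950, fail to reject H0.


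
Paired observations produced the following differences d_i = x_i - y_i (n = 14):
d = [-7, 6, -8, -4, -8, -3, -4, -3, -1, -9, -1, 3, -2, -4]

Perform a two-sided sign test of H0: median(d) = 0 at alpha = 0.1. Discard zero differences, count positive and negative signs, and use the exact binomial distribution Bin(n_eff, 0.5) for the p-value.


Step 1: Discard zero differences. Original n = 14; n_eff = number of nonzero differences = 14.
Nonzero differences (with sign): -7, +6, -8, -4, -8, -3, -4, -3, -1, -9, -1, +3, -2, -4
Step 2: Count signs: positive = 2, negative = 12.
Step 3: Under H0: P(positive) = 0.5, so the number of positives S ~ Bin(14, 0.5).
Step 4: Two-sided exact p-value = sum of Bin(14,0.5) probabilities at or below the observed probability = 0.012939.
Step 5: alpha = 0.1. reject H0.

n_eff = 14, pos = 2, neg = 12, p = 0.012939, reject H0.


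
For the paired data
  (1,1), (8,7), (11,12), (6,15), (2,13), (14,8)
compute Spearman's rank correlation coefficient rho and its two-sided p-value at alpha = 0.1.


Step 1: Rank x and y separately (midranks; no ties here).
rank(x): 1->1, 8->4, 11->5, 6->3, 2->2, 14->6
rank(y): 1->1, 7->2, 12->4, 15->6, 13->5, 8->3
Step 2: d_i = R_x(i) - R_y(i); compute d_i^2.
  (1-1)^2=0, (4-2)^2=4, (5-4)^2=1, (3-6)^2=9, (2-5)^2=9, (6-3)^2=9
sum(d^2) = 32.
Step 3: rho = 1 - 6*32 / (6*(6^2 - 1)) = 1 - 192/210 = 0.085714.
Step 4: Under H0, t = rho * sqrt((n-2)/(1-rho^2)) = 0.1721 ~ t(4).
Step 5: Two-sided p-value from the t-distribution with 4 df = 0.871743.
Step 6: alpha = 0.1. fail to reject H0.

rho = 0.0857, p = 0.871743, fail to reject H0 at alpha = 0.1.


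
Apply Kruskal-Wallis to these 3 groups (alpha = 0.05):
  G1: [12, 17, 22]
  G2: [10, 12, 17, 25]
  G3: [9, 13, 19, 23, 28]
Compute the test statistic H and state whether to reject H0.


Step 1: Combine all N = 12 observations and assign midranks.
sorted (value, group, rank): (9,G3,1), (10,G2,2), (12,G1,3.5), (12,G2,3.5), (13,G3,5), (17,G1,6.5), (17,G2,6.5), (19,G3,8), (22,G1,9), (23,G3,10), (25,G2,11), (28,G3,12)
Step 2: Sum ranks within each group.
R_1 = 19 (n_1 = 3)
R_2 = 23 (n_2 = 4)
R_3 = 36 (n_3 = 5)
Step 3: H = 12/(N(N+1)) * sum(R_i^2/n_i) - 3(N+1)
     = 12/(12*13) * (19^2/3 + 23^2/4 + 36^2/5) - 3*13
     = 0.076923 * 511.783 - 39
     = 0.367949.
Step 4: Ties present; correction factor C = 1 - 12/(12^3 - 12) = 0.993007. Corrected H = 0.367949 / 0.993007 = 0.370540.
Step 5: Under H0, H ~ chi^2(2); p-value = 0.830880.
Step 6: alpha = 0.05. fail to reject H0.

H = 0.3705, df = 2, p = 0.830880, fail to reject H0.


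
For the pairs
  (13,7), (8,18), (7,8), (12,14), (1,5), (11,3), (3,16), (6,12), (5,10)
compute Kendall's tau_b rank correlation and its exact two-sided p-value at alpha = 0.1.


Step 1: Enumerate the 36 unordered pairs (i,j) with i<j and classify each by sign(x_j-x_i) * sign(y_j-y_i).
  (1,2):dx=-5,dy=+11->D; (1,3):dx=-6,dy=+1->D; (1,4):dx=-1,dy=+7->D; (1,5):dx=-12,dy=-2->C
  (1,6):dx=-2,dy=-4->C; (1,7):dx=-10,dy=+9->D; (1,8):dx=-7,dy=+5->D; (1,9):dx=-8,dy=+3->D
  (2,3):dx=-1,dy=-10->C; (2,4):dx=+4,dy=-4->D; (2,5):dx=-7,dy=-13->C; (2,6):dx=+3,dy=-15->D
  (2,7):dx=-5,dy=-2->C; (2,8):dx=-2,dy=-6->C; (2,9):dx=-3,dy=-8->C; (3,4):dx=+5,dy=+6->C
  (3,5):dx=-6,dy=-3->C; (3,6):dx=+4,dy=-5->D; (3,7):dx=-4,dy=+8->D; (3,8):dx=-1,dy=+4->D
  (3,9):dx=-2,dy=+2->D; (4,5):dx=-11,dy=-9->C; (4,6):dx=-1,dy=-11->C; (4,7):dx=-9,dy=+2->D
  (4,8):dx=-6,dy=-2->C; (4,9):dx=-7,dy=-4->C; (5,6):dx=+10,dy=-2->D; (5,7):dx=+2,dy=+11->C
  (5,8):dx=+5,dy=+7->C; (5,9):dx=+4,dy=+5->C; (6,7):dx=-8,dy=+13->D; (6,8):dx=-5,dy=+9->D
  (6,9):dx=-6,dy=+7->D; (7,8):dx=+3,dy=-4->D; (7,9):dx=+2,dy=-6->D; (8,9):dx=-1,dy=-2->C
Step 2: C = 17, D = 19, total pairs = 36.
Step 3: tau = (C - D)/(n(n-1)/2) = (17 - 19)/36 = -0.055556.
Step 4: Exact two-sided p-value (enumerate n! = 362880 permutations of y under H0): p = 0.919455.
Step 5: alpha = 0.1. fail to reject H0.

tau_b = -0.0556 (C=17, D=19), p = 0.919455, fail to reject H0.


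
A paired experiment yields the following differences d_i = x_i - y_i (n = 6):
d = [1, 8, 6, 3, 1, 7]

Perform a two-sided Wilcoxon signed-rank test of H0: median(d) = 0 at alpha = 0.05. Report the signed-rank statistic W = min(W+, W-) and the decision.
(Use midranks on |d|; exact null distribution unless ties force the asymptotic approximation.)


Step 1: Drop any zero differences (none here) and take |d_i|.
|d| = [1, 8, 6, 3, 1, 7]
Step 2: Midrank |d_i| (ties get averaged ranks).
ranks: |1|->1.5, |8|->6, |6|->4, |3|->3, |1|->1.5, |7|->5
Step 3: Attach original signs; sum ranks with positive sign and with negative sign.
W+ = 1.5 + 6 + 4 + 3 + 1.5 + 5 = 21
W- = 0 = 0
(Check: W+ + W- = 21 should equal n(n+1)/2 = 21.)
Step 4: Test statistic W = min(W+, W-) = 0.
Step 5: Ties in |d|, so use the tie-corrected normal approximation.
        E[W] = n(n+1)/4 = 6*7/4 = 10.5.
        Tie groups: |d|=1 (t=2); sum(t^3 - t) = 6.
        Var[W] = n(n+1)(2n+1)/24 - sum(t^3-t)/48 = 546/24 - 6/48 = 22.625.
        z = (W - E[W]) / sqrt(Var[W]) = (0 - 10.5) / 4.7566 = -2.2075.
        Two-sided p = 2*Phi(z) = 0.027281.
Step 6: alpha = 0.05. reject H0.

W+ = 21, W- = 0, W = min = 0, p = 0.027281, reject H0.


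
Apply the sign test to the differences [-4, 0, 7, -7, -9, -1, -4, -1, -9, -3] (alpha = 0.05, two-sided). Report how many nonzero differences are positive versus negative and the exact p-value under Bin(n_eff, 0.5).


Step 1: Discard zero differences. Original n = 10; n_eff = number of nonzero differences = 9.
Nonzero differences (with sign): -4, +7, -7, -9, -1, -4, -1, -9, -3
Step 2: Count signs: positive = 1, negative = 8.
Step 3: Under H0: P(positive) = 0.5, so the number of positives S ~ Bin(9, 0.5).
Step 4: Two-sided exact p-value = sum of Bin(9,0.5) probabilities at or below the observed probability = 0.039062.
Step 5: alpha = 0.05. reject H0.

n_eff = 9, pos = 1, neg = 8, p = 0.039062, reject H0.


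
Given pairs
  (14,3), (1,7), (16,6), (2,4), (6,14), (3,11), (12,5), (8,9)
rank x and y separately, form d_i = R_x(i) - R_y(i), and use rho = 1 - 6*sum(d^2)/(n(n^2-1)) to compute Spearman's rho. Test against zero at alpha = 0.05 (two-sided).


Step 1: Rank x and y separately (midranks; no ties here).
rank(x): 14->7, 1->1, 16->8, 2->2, 6->4, 3->3, 12->6, 8->5
rank(y): 3->1, 7->5, 6->4, 4->2, 14->8, 11->7, 5->3, 9->6
Step 2: d_i = R_x(i) - R_y(i); compute d_i^2.
  (7-1)^2=36, (1-5)^2=16, (8-4)^2=16, (2-2)^2=0, (4-8)^2=16, (3-7)^2=16, (6-3)^2=9, (5-6)^2=1
sum(d^2) = 110.
Step 3: rho = 1 - 6*110 / (8*(8^2 - 1)) = 1 - 660/504 = -0.309524.
Step 4: Under H0, t = rho * sqrt((n-2)/(1-rho^2)) = -0.7973 ~ t(6).
Step 5: Two-sided p-value from the t-distribution with 6 df = 0.455645.
Step 6: alpha = 0.05. fail to reject H0.

rho = -0.3095, p = 0.455645, fail to reject H0 at alpha = 0.05.


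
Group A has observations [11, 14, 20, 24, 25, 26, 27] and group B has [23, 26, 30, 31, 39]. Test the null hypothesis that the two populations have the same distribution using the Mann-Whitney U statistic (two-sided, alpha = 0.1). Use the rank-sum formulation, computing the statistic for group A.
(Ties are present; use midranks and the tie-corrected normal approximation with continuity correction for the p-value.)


Step 1: Combine and sort all 12 observations; assign midranks.
sorted (value, group): (11,X), (14,X), (20,X), (23,Y), (24,X), (25,X), (26,X), (26,Y), (27,X), (30,Y), (31,Y), (39,Y)
ranks: 11->1, 14->2, 20->3, 23->4, 24->5, 25->6, 26->7.5, 26->7.5, 27->9, 30->10, 31->11, 39->12
Step 2: Rank sum for X: R1 = 1 + 2 + 3 + 5 + 6 + 7.5 + 9 = 33.5.
Step 3: U_X = R1 - n1(n1+1)/2 = 33.5 - 7*8/2 = 33.5 - 28 = 5.5.
       U_Y = n1*n2 - U_X = 35 - 5.5 = 29.5.
Step 4: Ties are present, so use the tie-corrected normal approximation (with continuity correction) for the p-value.
Step 5: p-value = 0.061363; compare to alpha = 0.1. reject H0.

U_X = 5.5, p = 0.061363, reject H0 at alpha = 0.1.


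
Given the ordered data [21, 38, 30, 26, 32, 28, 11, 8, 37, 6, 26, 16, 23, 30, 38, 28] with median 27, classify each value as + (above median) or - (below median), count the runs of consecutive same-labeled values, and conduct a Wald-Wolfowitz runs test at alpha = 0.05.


Step 1: Compute median = 27; label A = above, B = below.
Labels in order: BAABAABBABBBBAAA  (n_A = 8, n_B = 8)
Step 2: Count runs R = 8.
Step 3: Under H0 (random ordering), E[R] = 2*n_A*n_B/(n_A+n_B) + 1 = 2*8*8/16 + 1 = 9.0000.
        Var[R] = 2*n_A*n_B*(2*n_A*n_B - n_A - n_B) / ((n_A+n_B)^2 * (n_A+n_B-1)) = 14336/3840 = 3.7333.
        SD[R] = 1.9322.
Step 4: Continuity-corrected z = (R + 0.5 - E[R]) / SD[R] = (8 + 0.5 - 9.0000) / 1.9322 = -0.2588.
Step 5: Two-sided p-value via normal approximation = 2*(1 - Phi(|z|)) = 0.795809.
Step 6: alpha = 0.05. fail to reject H0.

R = 8, z = -0.2588, p = 0.795809, fail to reject H0.


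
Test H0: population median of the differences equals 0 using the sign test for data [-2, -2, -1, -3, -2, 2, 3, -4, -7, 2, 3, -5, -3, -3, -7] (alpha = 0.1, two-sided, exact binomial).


Step 1: Discard zero differences. Original n = 15; n_eff = number of nonzero differences = 15.
Nonzero differences (with sign): -2, -2, -1, -3, -2, +2, +3, -4, -7, +2, +3, -5, -3, -3, -7
Step 2: Count signs: positive = 4, negative = 11.
Step 3: Under H0: P(positive) = 0.5, so the number of positives S ~ Bin(15, 0.5).
Step 4: Two-sided exact p-value = sum of Bin(15,0.5) probabilities at or below the observed probability = 0.118469.
Step 5: alpha = 0.1. fail to reject H0.

n_eff = 15, pos = 4, neg = 11, p = 0.118469, fail to reject H0.


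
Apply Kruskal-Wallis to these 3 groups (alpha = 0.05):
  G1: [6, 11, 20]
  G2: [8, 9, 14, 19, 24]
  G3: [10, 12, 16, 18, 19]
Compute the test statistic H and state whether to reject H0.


Step 1: Combine all N = 13 observations and assign midranks.
sorted (value, group, rank): (6,G1,1), (8,G2,2), (9,G2,3), (10,G3,4), (11,G1,5), (12,G3,6), (14,G2,7), (16,G3,8), (18,G3,9), (19,G2,10.5), (19,G3,10.5), (20,G1,12), (24,G2,13)
Step 2: Sum ranks within each group.
R_1 = 18 (n_1 = 3)
R_2 = 35.5 (n_2 = 5)
R_3 = 37.5 (n_3 = 5)
Step 3: H = 12/(N(N+1)) * sum(R_i^2/n_i) - 3(N+1)
     = 12/(13*14) * (18^2/3 + 35.5^2/5 + 37.5^2/5) - 3*14
     = 0.065934 * 641.3 - 42
     = 0.283516.
Step 4: Ties present; correction factor C = 1 - 6/(13^3 - 13) = 0.997253. Corrected H = 0.283516 / 0.997253 = 0.284298.
Step 5: Under H0, H ~ chi^2(2); p-value = 0.867492.
Step 6: alpha = 0.05. fail to reject H0.

H = 0.2843, df = 2, p = 0.867492, fail to reject H0.


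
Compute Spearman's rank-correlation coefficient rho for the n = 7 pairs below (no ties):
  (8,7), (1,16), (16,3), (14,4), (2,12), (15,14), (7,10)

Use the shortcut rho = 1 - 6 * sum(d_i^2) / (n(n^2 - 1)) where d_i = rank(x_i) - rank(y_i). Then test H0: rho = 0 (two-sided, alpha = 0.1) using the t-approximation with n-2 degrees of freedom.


Step 1: Rank x and y separately (midranks; no ties here).
rank(x): 8->4, 1->1, 16->7, 14->5, 2->2, 15->6, 7->3
rank(y): 7->3, 16->7, 3->1, 4->2, 12->5, 14->6, 10->4
Step 2: d_i = R_x(i) - R_y(i); compute d_i^2.
  (4-3)^2=1, (1-7)^2=36, (7-1)^2=36, (5-2)^2=9, (2-5)^2=9, (6-6)^2=0, (3-4)^2=1
sum(d^2) = 92.
Step 3: rho = 1 - 6*92 / (7*(7^2 - 1)) = 1 - 552/336 = -0.642857.
Step 4: Under H0, t = rho * sqrt((n-2)/(1-rho^2)) = -1.8766 ~ t(5).
Step 5: Two-sided p-value from the t-distribution with 5 df = 0.119392.
Step 6: alpha = 0.1. fail to reject H0.

rho = -0.6429, p = 0.119392, fail to reject H0 at alpha = 0.1.


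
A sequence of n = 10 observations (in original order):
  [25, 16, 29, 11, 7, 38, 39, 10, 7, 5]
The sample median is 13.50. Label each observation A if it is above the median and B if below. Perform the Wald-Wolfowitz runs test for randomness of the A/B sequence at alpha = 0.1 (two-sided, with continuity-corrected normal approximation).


Step 1: Compute median = 13.50; label A = above, B = below.
Labels in order: AAABBAABBB  (n_A = 5, n_B = 5)
Step 2: Count runs R = 4.
Step 3: Under H0 (random ordering), E[R] = 2*n_A*n_B/(n_A+n_B) + 1 = 2*5*5/10 + 1 = 6.0000.
        Var[R] = 2*n_A*n_B*(2*n_A*n_B - n_A - n_B) / ((n_A+n_B)^2 * (n_A+n_B-1)) = 2000/900 = 2.2222.
        SD[R] = 1.4907.
Step 4: Continuity-corrected z = (R + 0.5 - E[R]) / SD[R] = (4 + 0.5 - 6.0000) / 1.4907 = -1.0062.
Step 5: Two-sided p-value via normal approximation = 2*(1 - Phi(|z|)) = 0.314305.
Step 6: alpha = 0.1. fail to reject H0.

R = 4, z = -1.0062, p = 0.314305, fail to reject H0.


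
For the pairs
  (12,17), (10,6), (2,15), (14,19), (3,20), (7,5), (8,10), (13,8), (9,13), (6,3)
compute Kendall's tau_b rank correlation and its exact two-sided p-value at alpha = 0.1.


Step 1: Enumerate the 45 unordered pairs (i,j) with i<j and classify each by sign(x_j-x_i) * sign(y_j-y_i).
  (1,2):dx=-2,dy=-11->C; (1,3):dx=-10,dy=-2->C; (1,4):dx=+2,dy=+2->C; (1,5):dx=-9,dy=+3->D
  (1,6):dx=-5,dy=-12->C; (1,7):dx=-4,dy=-7->C; (1,8):dx=+1,dy=-9->D; (1,9):dx=-3,dy=-4->C
  (1,10):dx=-6,dy=-14->C; (2,3):dx=-8,dy=+9->D; (2,4):dx=+4,dy=+13->C; (2,5):dx=-7,dy=+14->D
  (2,6):dx=-3,dy=-1->C; (2,7):dx=-2,dy=+4->D; (2,8):dx=+3,dy=+2->C; (2,9):dx=-1,dy=+7->D
  (2,10):dx=-4,dy=-3->C; (3,4):dx=+12,dy=+4->C; (3,5):dx=+1,dy=+5->C; (3,6):dx=+5,dy=-10->D
  (3,7):dx=+6,dy=-5->D; (3,8):dx=+11,dy=-7->D; (3,9):dx=+7,dy=-2->D; (3,10):dx=+4,dy=-12->D
  (4,5):dx=-11,dy=+1->D; (4,6):dx=-7,dy=-14->C; (4,7):dx=-6,dy=-9->C; (4,8):dx=-1,dy=-11->C
  (4,9):dx=-5,dy=-6->C; (4,10):dx=-8,dy=-16->C; (5,6):dx=+4,dy=-15->D; (5,7):dx=+5,dy=-10->D
  (5,8):dx=+10,dy=-12->D; (5,9):dx=+6,dy=-7->D; (5,10):dx=+3,dy=-17->D; (6,7):dx=+1,dy=+5->C
  (6,8):dx=+6,dy=+3->C; (6,9):dx=+2,dy=+8->C; (6,10):dx=-1,dy=-2->C; (7,8):dx=+5,dy=-2->D
  (7,9):dx=+1,dy=+3->C; (7,10):dx=-2,dy=-7->C; (8,9):dx=-4,dy=+5->D; (8,10):dx=-7,dy=-5->C
  (9,10):dx=-3,dy=-10->C
Step 2: C = 26, D = 19, total pairs = 45.
Step 3: tau = (C - D)/(n(n-1)/2) = (26 - 19)/45 = 0.155556.
Step 4: Exact two-sided p-value (enumerate n! = 3628800 permutations of y under H0): p = 0.600654.
Step 5: alpha = 0.1. fail to reject H0.

tau_b = 0.1556 (C=26, D=19), p = 0.600654, fail to reject H0.


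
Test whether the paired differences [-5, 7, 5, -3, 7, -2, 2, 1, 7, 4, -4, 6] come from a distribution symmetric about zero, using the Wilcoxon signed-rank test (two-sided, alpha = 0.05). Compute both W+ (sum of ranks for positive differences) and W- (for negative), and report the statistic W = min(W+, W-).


Step 1: Drop any zero differences (none here) and take |d_i|.
|d| = [5, 7, 5, 3, 7, 2, 2, 1, 7, 4, 4, 6]
Step 2: Midrank |d_i| (ties get averaged ranks).
ranks: |5|->7.5, |7|->11, |5|->7.5, |3|->4, |7|->11, |2|->2.5, |2|->2.5, |1|->1, |7|->11, |4|->5.5, |4|->5.5, |6|->9
Step 3: Attach original signs; sum ranks with positive sign and with negative sign.
W+ = 11 + 7.5 + 11 + 2.5 + 1 + 11 + 5.5 + 9 = 58.5
W- = 7.5 + 4 + 2.5 + 5.5 = 19.5
(Check: W+ + W- = 78 should equal n(n+1)/2 = 78.)
Step 4: Test statistic W = min(W+, W-) = 19.5.
Step 5: Ties in |d|, so use the tie-corrected normal approximation.
        E[W] = n(n+1)/4 = 12*13/4 = 39.
        Tie groups: |d|=2 (t=2), |d|=4 (t=2), |d|=5 (t=2), |d|=7 (t=3); sum(t^3 - t) = 42.
        Var[W] = n(n+1)(2n+1)/24 - sum(t^3-t)/48 = 3900/24 - 42/48 = 161.625.
        z = (W - E[W]) / sqrt(Var[W]) = (19.5 - 39) / 12.7132 = -1.5338.
        Two-sided p = 2*Phi(z) = 0.125069.
Step 6: alpha = 0.05. fail to reject H0.

W+ = 58.5, W- = 19.5, W = min = 19.5, p = 0.125069, fail to reject H0.


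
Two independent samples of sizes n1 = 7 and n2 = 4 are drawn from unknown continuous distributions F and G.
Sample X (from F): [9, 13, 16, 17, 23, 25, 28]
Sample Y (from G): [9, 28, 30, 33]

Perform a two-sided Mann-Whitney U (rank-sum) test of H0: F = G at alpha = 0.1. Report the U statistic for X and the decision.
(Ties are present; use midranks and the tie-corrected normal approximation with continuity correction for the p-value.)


Step 1: Combine and sort all 11 observations; assign midranks.
sorted (value, group): (9,X), (9,Y), (13,X), (16,X), (17,X), (23,X), (25,X), (28,X), (28,Y), (30,Y), (33,Y)
ranks: 9->1.5, 9->1.5, 13->3, 16->4, 17->5, 23->6, 25->7, 28->8.5, 28->8.5, 30->10, 33->11
Step 2: Rank sum for X: R1 = 1.5 + 3 + 4 + 5 + 6 + 7 + 8.5 = 35.
Step 3: U_X = R1 - n1(n1+1)/2 = 35 - 7*8/2 = 35 - 28 = 7.
       U_Y = n1*n2 - U_X = 28 - 7 = 21.
Step 4: Ties are present, so use the tie-corrected normal approximation (with continuity correction) for the p-value.
Step 5: p-value = 0.217200; compare to alpha = 0.1. fail to reject H0.

U_X = 7, p = 0.217200, fail to reject H0 at alpha = 0.1.


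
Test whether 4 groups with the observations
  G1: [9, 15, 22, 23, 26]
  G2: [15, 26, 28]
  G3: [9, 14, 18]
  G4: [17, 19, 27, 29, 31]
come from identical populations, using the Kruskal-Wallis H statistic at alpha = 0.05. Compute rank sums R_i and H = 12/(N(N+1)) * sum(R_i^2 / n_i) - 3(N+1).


Step 1: Combine all N = 16 observations and assign midranks.
sorted (value, group, rank): (9,G1,1.5), (9,G3,1.5), (14,G3,3), (15,G1,4.5), (15,G2,4.5), (17,G4,6), (18,G3,7), (19,G4,8), (22,G1,9), (23,G1,10), (26,G1,11.5), (26,G2,11.5), (27,G4,13), (28,G2,14), (29,G4,15), (31,G4,16)
Step 2: Sum ranks within each group.
R_1 = 36.5 (n_1 = 5)
R_2 = 30 (n_2 = 3)
R_3 = 11.5 (n_3 = 3)
R_4 = 58 (n_4 = 5)
Step 3: H = 12/(N(N+1)) * sum(R_i^2/n_i) - 3(N+1)
     = 12/(16*17) * (36.5^2/5 + 30^2/3 + 11.5^2/3 + 58^2/5) - 3*17
     = 0.044118 * 1283.33 - 51
     = 5.617647.
Step 4: Ties present; correction factor C = 1 - 18/(16^3 - 16) = 0.995588. Corrected H = 5.617647 / 0.995588 = 5.642541.
Step 5: Under H0, H ~ chi^2(3); p-value = 0.130357.
Step 6: alpha = 0.05. fail to reject H0.

H = 5.6425, df = 3, p = 0.130357, fail to reject H0.


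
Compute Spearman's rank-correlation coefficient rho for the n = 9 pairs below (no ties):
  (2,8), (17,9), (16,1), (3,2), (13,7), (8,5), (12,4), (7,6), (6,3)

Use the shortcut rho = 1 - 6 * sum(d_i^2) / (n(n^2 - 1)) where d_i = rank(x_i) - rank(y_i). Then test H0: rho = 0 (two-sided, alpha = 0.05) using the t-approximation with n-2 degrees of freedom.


Step 1: Rank x and y separately (midranks; no ties here).
rank(x): 2->1, 17->9, 16->8, 3->2, 13->7, 8->5, 12->6, 7->4, 6->3
rank(y): 8->8, 9->9, 1->1, 2->2, 7->7, 5->5, 4->4, 6->6, 3->3
Step 2: d_i = R_x(i) - R_y(i); compute d_i^2.
  (1-8)^2=49, (9-9)^2=0, (8-1)^2=49, (2-2)^2=0, (7-7)^2=0, (5-5)^2=0, (6-4)^2=4, (4-6)^2=4, (3-3)^2=0
sum(d^2) = 106.
Step 3: rho = 1 - 6*106 / (9*(9^2 - 1)) = 1 - 636/720 = 0.116667.
Step 4: Under H0, t = rho * sqrt((n-2)/(1-rho^2)) = 0.3108 ~ t(7).
Step 5: Two-sided p-value from the t-distribution with 7 df = 0.765008.
Step 6: alpha = 0.05. fail to reject H0.

rho = 0.1167, p = 0.765008, fail to reject H0 at alpha = 0.05.


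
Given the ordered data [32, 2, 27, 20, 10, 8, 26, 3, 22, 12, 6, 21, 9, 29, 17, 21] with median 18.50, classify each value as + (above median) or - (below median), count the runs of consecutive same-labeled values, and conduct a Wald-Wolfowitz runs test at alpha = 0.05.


Step 1: Compute median = 18.50; label A = above, B = below.
Labels in order: ABAABBABABBABABA  (n_A = 8, n_B = 8)
Step 2: Count runs R = 13.
Step 3: Under H0 (random ordering), E[R] = 2*n_A*n_B/(n_A+n_B) + 1 = 2*8*8/16 + 1 = 9.0000.
        Var[R] = 2*n_A*n_B*(2*n_A*n_B - n_A - n_B) / ((n_A+n_B)^2 * (n_A+n_B-1)) = 14336/3840 = 3.7333.
        SD[R] = 1.9322.
Step 4: Continuity-corrected z = (R - 0.5 - E[R]) / SD[R] = (13 - 0.5 - 9.0000) / 1.9322 = 1.8114.
Step 5: Two-sided p-value via normal approximation = 2*(1 - Phi(|z|)) = 0.070076.
Step 6: alpha = 0.05. fail to reject H0.

R = 13, z = 1.8114, p = 0.070076, fail to reject H0.


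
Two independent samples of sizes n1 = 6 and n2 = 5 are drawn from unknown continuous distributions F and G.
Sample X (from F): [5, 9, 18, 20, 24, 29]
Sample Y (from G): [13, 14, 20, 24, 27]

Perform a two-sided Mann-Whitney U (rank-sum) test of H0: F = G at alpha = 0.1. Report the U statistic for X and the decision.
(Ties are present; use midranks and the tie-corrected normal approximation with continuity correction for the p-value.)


Step 1: Combine and sort all 11 observations; assign midranks.
sorted (value, group): (5,X), (9,X), (13,Y), (14,Y), (18,X), (20,X), (20,Y), (24,X), (24,Y), (27,Y), (29,X)
ranks: 5->1, 9->2, 13->3, 14->4, 18->5, 20->6.5, 20->6.5, 24->8.5, 24->8.5, 27->10, 29->11
Step 2: Rank sum for X: R1 = 1 + 2 + 5 + 6.5 + 8.5 + 11 = 34.
Step 3: U_X = R1 - n1(n1+1)/2 = 34 - 6*7/2 = 34 - 21 = 13.
       U_Y = n1*n2 - U_X = 30 - 13 = 17.
Step 4: Ties are present, so use the tie-corrected normal approximation (with continuity correction) for the p-value.
Step 5: p-value = 0.783228; compare to alpha = 0.1. fail to reject H0.

U_X = 13, p = 0.783228, fail to reject H0 at alpha = 0.1.


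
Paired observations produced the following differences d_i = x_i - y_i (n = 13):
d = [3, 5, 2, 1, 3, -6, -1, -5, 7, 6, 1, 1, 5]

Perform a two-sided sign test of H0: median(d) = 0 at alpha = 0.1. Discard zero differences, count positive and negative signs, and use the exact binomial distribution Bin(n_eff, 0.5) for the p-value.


Step 1: Discard zero differences. Original n = 13; n_eff = number of nonzero differences = 13.
Nonzero differences (with sign): +3, +5, +2, +1, +3, -6, -1, -5, +7, +6, +1, +1, +5
Step 2: Count signs: positive = 10, negative = 3.
Step 3: Under H0: P(positive) = 0.5, so the number of positives S ~ Bin(13, 0.5).
Step 4: Two-sided exact p-value = sum of Bin(13,0.5) probabilities at or below the observed probability = 0.092285.
Step 5: alpha = 0.1. reject H0.

n_eff = 13, pos = 10, neg = 3, p = 0.092285, reject H0.
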